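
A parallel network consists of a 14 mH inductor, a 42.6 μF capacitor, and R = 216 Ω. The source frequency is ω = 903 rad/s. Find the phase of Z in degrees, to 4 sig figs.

83.50°

X_L = ωL = 12.64 Ω
X_C = 1/(ωC) = 26.00 Ω
Parallel: admittances add. Y = 1/R + 1/(jωL) + jωC
Y = (0.004630 − j0.04063) S
|Y| = 0.04090 S → |Z| = 1/|Y| = 24.45 Ω, ∠Z = −∠Y = 83.50°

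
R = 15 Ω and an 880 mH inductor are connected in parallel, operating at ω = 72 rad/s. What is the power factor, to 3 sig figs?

0.973

X_L = ωL = 63.4 Ω
Parallel: admittances add. Y = 1/R + 1/(jωL)
Y = (0.0667 − j0.0158) S
|Y| = 0.0685 S → |Z| = 1/|Y| = 14.6 Ω, ∠Z = −∠Y = 13.3°
cos φ = cos(13.3°) = 0.973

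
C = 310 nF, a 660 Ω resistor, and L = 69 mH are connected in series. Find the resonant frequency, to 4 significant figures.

ω₀ = 1/√(LC) = 1/√(0.069 × 3.1e-07) = 6837 rad/s
f₀ = ω₀/(2π) = 1.088 kHz

1.088 kHz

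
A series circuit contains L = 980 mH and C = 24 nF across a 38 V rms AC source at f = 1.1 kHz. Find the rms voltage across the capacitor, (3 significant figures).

ω = 2πf = 6912 rad/s
X_L = ωL = 6770 Ω
X_C = 1/(ωC) = 6030 Ω
Net reactance X = X_L − X_C = 745 Ω
Z = j745 Ω
|Z| = √(0² + 745²) = 745 Ω
I = V/|Z| = 51.0 mA
V_C = I·|Z_C| = 0.0510 × 6030 = 308 V

308 V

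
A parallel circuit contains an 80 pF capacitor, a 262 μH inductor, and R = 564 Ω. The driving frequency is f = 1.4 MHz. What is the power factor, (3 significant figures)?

0.989

ω = 2πf = 8.796e+06 rad/s
X_L = ωL = 2300 Ω
X_C = 1/(ωC) = 1420 Ω
Parallel: admittances add. Y = 1/R + 1/(jωL) + jωC
Y = (0.00177 + j0.000270) S
|Y| = 0.00179 S → |Z| = 1/|Y| = 558 Ω, ∠Z = −∠Y = -8.65°
cos φ = cos(-8.65°) = 0.989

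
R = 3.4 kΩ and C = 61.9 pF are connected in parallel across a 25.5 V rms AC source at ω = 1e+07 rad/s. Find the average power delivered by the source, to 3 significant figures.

191 mW

X_C = 1/(ωC) = 1620 Ω
Parallel: admittances add. Y = 1/R + jωC
Y = (0.000294 + j0.000619) S
|Y| = 0.000685 S → |Z| = 1/|Y| = 1460 Ω, ∠Z = −∠Y = -64.6°
I = V/|Z| = 17.5 mA
P = VI cos φ = 25.5 × 0.0175 × cos(-64.6°) = 191 mW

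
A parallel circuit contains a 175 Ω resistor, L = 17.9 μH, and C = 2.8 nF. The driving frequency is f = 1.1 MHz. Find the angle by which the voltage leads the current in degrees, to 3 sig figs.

-63.1°

ω = 2πf = 6.912e+06 rad/s
X_L = ωL = 124 Ω
X_C = 1/(ωC) = 51.7 Ω
Parallel: admittances add. Y = 1/R + 1/(jωL) + jωC
Y = (0.00571 + j0.0113) S
|Y| = 0.0126 S → |Z| = 1/|Y| = 79.1 Ω, ∠Z = −∠Y = -63.1°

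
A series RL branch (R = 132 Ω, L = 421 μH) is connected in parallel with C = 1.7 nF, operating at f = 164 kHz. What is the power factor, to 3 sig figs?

ω = 2πf = 1.03e+06 rad/s
X_L = ωL = 434 Ω
X_C = 1/(ωC) = 571 Ω
Branch 1 (R+jX_L): Z₁ = 132 + j434 Ω, |Z₁| = 453 Ω
Branch 2 (−jX_C): Z₂ = −j571 Ω
Parallel: Z = Z₁Z₂/(Z₁+Z₂), |Z| = 1360 Ω, ∠Z = 29.1°
cos φ = cos(29.1°) = 0.873

0.873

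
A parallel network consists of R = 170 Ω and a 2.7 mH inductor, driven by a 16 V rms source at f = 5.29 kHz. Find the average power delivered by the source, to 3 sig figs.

1.51 W

ω = 2πf = 33240 rad/s
X_L = ωL = 89.7 Ω
Parallel: admittances add. Y = 1/R + 1/(jωL)
Y = (0.00588 − j0.0111) S
|Y| = 0.0126 S → |Z| = 1/|Y| = 79.4 Ω, ∠Z = −∠Y = 62.2°
I = V/|Z| = 202 mA
P = VI cos φ = 16 × 0.202 × cos(62.2°) = 1.51 W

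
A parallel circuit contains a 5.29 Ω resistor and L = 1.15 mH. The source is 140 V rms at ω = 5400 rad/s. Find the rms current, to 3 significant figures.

34.8 A

X_L = ωL = 6.21 Ω
Parallel: admittances add. Y = 1/R + 1/(jωL)
Y = (0.189 − j0.161) S
|Y| = 0.248 S → |Z| = 1/|Y| = 4.03 Ω, ∠Z = −∠Y = 40.4°
I = V/|Z| = 140/4.03 = 34.8 A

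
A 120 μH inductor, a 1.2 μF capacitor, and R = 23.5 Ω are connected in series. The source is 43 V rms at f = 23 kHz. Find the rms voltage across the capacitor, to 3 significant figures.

ω = 2πf = 144500 rad/s
X_L = ωL = 17.3 Ω
X_C = 1/(ωC) = 5.77 Ω
Net reactance X = X_L − X_C = 11.6 Ω
Z = 23.5 + j11.6 Ω
|Z| = √(23.5² + 11.6²) = 26.2 Ω
I = V/|Z| = 1.64 A
V_C = I·|Z_C| = 1.64 × 5.77 = 9.47 V

9.47 V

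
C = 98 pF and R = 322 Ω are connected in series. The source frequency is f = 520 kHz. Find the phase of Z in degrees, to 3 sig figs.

-84.1°

ω = 2πf = 3.267e+06 rad/s
X_C = 1/(ωC) = 3120 Ω
Z = 322 − j3120 Ω
|Z| = √(322² + 3120²) = 3140 Ω
∠Z = arctan(-3120/322) = -84.1°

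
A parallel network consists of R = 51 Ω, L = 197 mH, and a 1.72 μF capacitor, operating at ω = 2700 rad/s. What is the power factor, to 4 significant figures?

0.9902

X_L = ωL = 531.9 Ω
X_C = 1/(ωC) = 215.3 Ω
Parallel: admittances add. Y = 1/R + 1/(jωL) + jωC
Y = (0.01961 + j0.002764) S
|Y| = 0.01980 S → |Z| = 1/|Y| = 50.50 Ω, ∠Z = −∠Y = -8.024°
cos φ = cos(-8.024°) = 0.9902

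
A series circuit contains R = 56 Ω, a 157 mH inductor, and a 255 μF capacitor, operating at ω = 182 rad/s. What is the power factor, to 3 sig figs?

X_L = ωL = 28.6 Ω
X_C = 1/(ωC) = 21.5 Ω
Net reactance X = X_L − X_C = 7.03 Ω
Z = 56.0 + j7.03 Ω
|Z| = √(56.0² + 7.03²) = 56.4 Ω
∠Z = arctan(7.03/56.0) = 7.15°
cos φ = cos(7.15°) = 0.992

0.992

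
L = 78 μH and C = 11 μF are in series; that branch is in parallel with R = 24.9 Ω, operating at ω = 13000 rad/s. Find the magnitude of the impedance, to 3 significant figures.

X_L = ωL = 1.01 Ω
X_C = 1/(ωC) = 6.99 Ω
Branch 1: Z₁ = R = 24.9 Ω
Branch 2 (series LC): Z₂ = j(X_L − X_C) = −j5.98 Ω
Parallel: Z = Z₁Z₂/(Z₁+Z₂), |Z| = 5.81 Ω, ∠Z = -76.5°

5.81 Ω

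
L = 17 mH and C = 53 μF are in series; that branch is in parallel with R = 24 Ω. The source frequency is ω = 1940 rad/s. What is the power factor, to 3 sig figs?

X_L = ωL = 33.0 Ω
X_C = 1/(ωC) = 9.73 Ω
Branch 1: Z₁ = R = 24.0 Ω
Branch 2 (series LC): Z₂ = j(X_L − X_C) = j23.3 Ω
Parallel: Z = Z₁Z₂/(Z₁+Z₂), |Z| = 16.7 Ω, ∠Z = 45.9°
cos φ = cos(45.9°) = 0.696

0.696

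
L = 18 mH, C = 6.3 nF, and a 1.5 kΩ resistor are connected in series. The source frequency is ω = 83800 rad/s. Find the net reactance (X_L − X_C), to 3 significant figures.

-386 Ω

X_L = ωL = 1510 Ω
X_C = 1/(ωC) = 1890 Ω
X = 1510 − 1890 = -386 Ω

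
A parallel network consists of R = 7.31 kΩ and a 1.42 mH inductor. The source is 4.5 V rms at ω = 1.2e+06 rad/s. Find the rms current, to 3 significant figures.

X_L = ωL = 1700 Ω
Parallel: admittances add. Y = 1/R + 1/(jωL)
Y = (0.000137 − j0.000587) S
|Y| = 0.000603 S → |Z| = 1/|Y| = 1660 Ω, ∠Z = −∠Y = 76.9°
I = V/|Z| = 4.5/1660 = 2.71 mA

2.71 mA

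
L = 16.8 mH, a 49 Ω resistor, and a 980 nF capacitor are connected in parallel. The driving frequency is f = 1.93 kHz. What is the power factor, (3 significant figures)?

0.946

ω = 2πf = 12130 rad/s
X_L = ωL = 204 Ω
X_C = 1/(ωC) = 84.1 Ω
Parallel: admittances add. Y = 1/R + 1/(jωL) + jωC
Y = (0.0204 + j0.00698) S
|Y| = 0.0216 S → |Z| = 1/|Y| = 46.4 Ω, ∠Z = −∠Y = -18.9°
cos φ = cos(-18.9°) = 0.946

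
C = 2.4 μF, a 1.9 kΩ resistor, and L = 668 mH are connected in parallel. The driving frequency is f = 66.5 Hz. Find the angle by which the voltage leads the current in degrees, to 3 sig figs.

ω = 2πf = 417.8 rad/s
X_L = ωL = 279 Ω
X_C = 1/(ωC) = 997 Ω
Parallel: admittances add. Y = 1/R + 1/(jωL) + jωC
Y = (0.000526 − j0.00258) S
|Y| = 0.00263 S → |Z| = 1/|Y| = 380 Ω, ∠Z = −∠Y = 78.5°

78.5°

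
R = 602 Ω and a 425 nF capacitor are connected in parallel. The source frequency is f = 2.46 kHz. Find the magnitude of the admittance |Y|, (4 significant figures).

6.776 mS

ω = 2πf = 15460 rad/s
X_C = 1/(ωC) = 152.2 Ω
Parallel: admittances add. Y = 1/R + jωC
Y = (0.001661 + j0.006569) S
|Y| = 0.006776 S → |Z| = 1/|Y| = 147.6 Ω, ∠Z = −∠Y = -75.81°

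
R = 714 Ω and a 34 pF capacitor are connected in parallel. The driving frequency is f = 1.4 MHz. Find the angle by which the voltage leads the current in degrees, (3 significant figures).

-12.1°

ω = 2πf = 8.796e+06 rad/s
X_C = 1/(ωC) = 3340 Ω
Parallel: admittances add. Y = 1/R + jωC
Y = (0.00140 + j0.000299) S
|Y| = 0.00143 S → |Z| = 1/|Y| = 698 Ω, ∠Z = −∠Y = -12.1°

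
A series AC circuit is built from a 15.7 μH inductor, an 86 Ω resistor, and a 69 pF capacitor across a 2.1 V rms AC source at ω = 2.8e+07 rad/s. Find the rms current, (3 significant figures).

18.1 mA

X_L = ωL = 440 Ω
X_C = 1/(ωC) = 518 Ω
Net reactance X = X_L − X_C = -78.0 Ω
Z = 86.0 − j78.0 Ω
|Z| = √(86.0² + 78.0²) = 116 Ω
I = V/|Z| = 2.1/116 = 18.1 mA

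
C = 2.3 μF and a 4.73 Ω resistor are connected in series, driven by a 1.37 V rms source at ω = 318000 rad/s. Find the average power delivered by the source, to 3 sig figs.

X_C = 1/(ωC) = 1.37 Ω
Z = 4.73 − j1.37 Ω
|Z| = √(4.73² + 1.37²) = 4.92 Ω
∠Z = arctan(-1.37/4.73) = -16.1°
I = V/|Z| = 278 mA
P = VI cos φ = 1.37 × 0.278 × cos(-16.1°) = 366 mW

366 mW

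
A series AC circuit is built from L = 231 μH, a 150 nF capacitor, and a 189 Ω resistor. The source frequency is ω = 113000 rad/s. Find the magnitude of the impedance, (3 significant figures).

192 Ω

X_L = ωL = 26.1 Ω
X_C = 1/(ωC) = 59.0 Ω
Net reactance X = X_L − X_C = -32.9 Ω
Z = 189 − j32.9 Ω
|Z| = √(189² + 32.9²) = 192 Ω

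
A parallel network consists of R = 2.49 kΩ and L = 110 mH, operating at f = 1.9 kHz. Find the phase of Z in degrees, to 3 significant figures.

ω = 2πf = 11940 rad/s
X_L = ωL = 1310 Ω
Parallel: admittances add. Y = 1/R + 1/(jωL)
Y = (0.000402 − j0.000762) S
|Y| = 0.000861 S → |Z| = 1/|Y| = 1160 Ω, ∠Z = −∠Y = 62.2°

62.2°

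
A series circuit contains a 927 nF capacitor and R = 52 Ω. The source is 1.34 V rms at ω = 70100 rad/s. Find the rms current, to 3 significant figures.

24.7 mA

X_C = 1/(ωC) = 15.4 Ω
Z = 52.0 − j15.4 Ω
|Z| = √(52.0² + 15.4²) = 54.2 Ω
I = V/|Z| = 1.34/54.2 = 24.7 mA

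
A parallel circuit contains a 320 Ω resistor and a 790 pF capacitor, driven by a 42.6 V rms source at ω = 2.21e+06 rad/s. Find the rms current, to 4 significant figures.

X_C = 1/(ωC) = 572.8 Ω
Parallel: admittances add. Y = 1/R + jωC
Y = (0.003125 + j0.001746) S
|Y| = 0.003580 S → |Z| = 1/|Y| = 279.4 Ω, ∠Z = −∠Y = -29.19°
I = V/|Z| = 42.6/279.4 = 152.5 mA

152.5 mA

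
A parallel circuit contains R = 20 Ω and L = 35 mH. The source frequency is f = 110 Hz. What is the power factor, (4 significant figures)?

0.7707

ω = 2πf = 691.2 rad/s
X_L = ωL = 24.19 Ω
Parallel: admittances add. Y = 1/R + 1/(jωL)
Y = (0.05000 − j0.04134) S
|Y| = 0.06488 S → |Z| = 1/|Y| = 15.41 Ω, ∠Z = −∠Y = 39.58°
cos φ = cos(39.58°) = 0.7707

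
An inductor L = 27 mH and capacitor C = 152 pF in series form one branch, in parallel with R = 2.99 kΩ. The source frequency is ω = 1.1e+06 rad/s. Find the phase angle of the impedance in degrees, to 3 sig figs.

X_L = ωL = 29700 Ω
X_C = 1/(ωC) = 5980 Ω
Branch 1: Z₁ = R = 2990 Ω
Branch 2 (series LC): Z₂ = j(X_L − X_C) = j23700 Ω
Parallel: Z = Z₁Z₂/(Z₁+Z₂), |Z| = 2970 Ω, ∠Z = 7.18°

7.18°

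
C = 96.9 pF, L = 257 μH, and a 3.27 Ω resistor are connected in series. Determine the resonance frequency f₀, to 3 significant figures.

1.01 MHz

ω₀ = 1/√(LC) = 1/√(0.000257 × 9.69e-11) = 6.337e+06 rad/s
f₀ = ω₀/(2π) = 1.01 MHz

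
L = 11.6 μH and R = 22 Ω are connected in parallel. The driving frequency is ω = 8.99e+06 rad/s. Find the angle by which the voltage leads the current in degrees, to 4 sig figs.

X_L = ωL = 104.3 Ω
Parallel: admittances add. Y = 1/R + 1/(jωL)
Y = (0.04545 − j0.009589) S
|Y| = 0.04646 S → |Z| = 1/|Y| = 21.53 Ω, ∠Z = −∠Y = 11.91°

11.91°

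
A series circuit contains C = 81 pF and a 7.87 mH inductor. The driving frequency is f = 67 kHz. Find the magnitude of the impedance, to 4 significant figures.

ω = 2πf = 421000 rad/s
X_L = ωL = 3313 Ω
X_C = 1/(ωC) = 29330 Ω
Net reactance X = X_L − X_C = -26010 Ω
Z = − j26010 Ω
|Z| = √(0² + 26010²) = 26010 Ω

26010 Ω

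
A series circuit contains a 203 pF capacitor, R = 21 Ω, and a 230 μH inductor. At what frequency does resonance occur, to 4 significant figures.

ω₀ = 1/√(LC) = 1/√(0.00023 × 2.03e-10) = 4.628e+06 rad/s
f₀ = ω₀/(2π) = 736.6 kHz

736.6 kHz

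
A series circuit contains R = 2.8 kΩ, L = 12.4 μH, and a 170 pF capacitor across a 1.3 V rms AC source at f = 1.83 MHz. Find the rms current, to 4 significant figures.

460.3 μA

ω = 2πf = 1.15e+07 rad/s
X_L = ωL = 142.6 Ω
X_C = 1/(ωC) = 511.6 Ω
Net reactance X = X_L − X_C = -369.0 Ω
Z = 2800 − j369.0 Ω
|Z| = √(2800² + 369.0²) = 2824 Ω
I = V/|Z| = 1.3/2824 = 460.3 μA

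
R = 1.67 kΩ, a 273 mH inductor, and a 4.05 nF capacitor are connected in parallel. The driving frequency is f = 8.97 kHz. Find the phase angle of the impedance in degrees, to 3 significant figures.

ω = 2πf = 56360 rad/s
X_L = ωL = 15400 Ω
X_C = 1/(ωC) = 4380 Ω
Parallel: admittances add. Y = 1/R + 1/(jωL) + jωC
Y = (0.000599 + j0.000163) S
|Y| = 0.000621 S → |Z| = 1/|Y| = 1610 Ω, ∠Z = −∠Y = -15.3°

-15.3°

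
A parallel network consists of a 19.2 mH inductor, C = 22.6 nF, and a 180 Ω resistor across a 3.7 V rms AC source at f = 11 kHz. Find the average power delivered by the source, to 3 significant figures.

76.1 mW

ω = 2πf = 69120 rad/s
X_L = ωL = 1330 Ω
X_C = 1/(ωC) = 640 Ω
Parallel: admittances add. Y = 1/R + 1/(jωL) + jωC
Y = (0.00556 + j0.000808) S
|Y| = 0.00561 S → |Z| = 1/|Y| = 178 Ω, ∠Z = −∠Y = -8.28°
I = V/|Z| = 20.8 mA
P = VI cos φ = 3.7 × 0.0208 × cos(-8.28°) = 76.1 mW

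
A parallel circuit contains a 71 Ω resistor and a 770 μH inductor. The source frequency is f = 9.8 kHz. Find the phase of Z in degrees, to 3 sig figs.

ω = 2πf = 61580 rad/s
X_L = ωL = 47.4 Ω
Parallel: admittances add. Y = 1/R + 1/(jωL)
Y = (0.0141 − j0.0211) S
|Y| = 0.0254 S → |Z| = 1/|Y| = 39.4 Ω, ∠Z = −∠Y = 56.3°

56.3°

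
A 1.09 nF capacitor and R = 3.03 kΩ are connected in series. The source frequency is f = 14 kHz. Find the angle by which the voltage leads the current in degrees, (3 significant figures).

ω = 2πf = 87960 rad/s
X_C = 1/(ωC) = 10400 Ω
Z = 3030 − j10400 Ω
|Z| = √(3030² + 10400²) = 10900 Ω
∠Z = arctan(-10400/3030) = -73.8°

-73.8°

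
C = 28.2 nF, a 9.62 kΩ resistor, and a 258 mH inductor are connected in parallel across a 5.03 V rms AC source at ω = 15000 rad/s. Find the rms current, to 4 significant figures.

X_L = ωL = 3870 Ω
X_C = 1/(ωC) = 2364 Ω
Parallel: admittances add. Y = 1/R + 1/(jωL) + jωC
Y = (0.0001040 + j0.0001646) S
|Y| = 0.0001947 S → |Z| = 1/|Y| = 5137 Ω, ∠Z = −∠Y = -57.73°
I = V/|Z| = 5.03/5137 = 979.2 μA

979.2 μA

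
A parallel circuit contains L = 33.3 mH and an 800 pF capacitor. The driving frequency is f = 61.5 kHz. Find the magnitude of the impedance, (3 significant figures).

ω = 2πf = 386400 rad/s
X_L = ωL = 12900 Ω
X_C = 1/(ωC) = 3230 Ω
Parallel: admittances add. Y = 1/(jωL) + jωC
Y = (0 + j0.000231) S
|Y| = 0.000231 S → |Z| = 1/|Y| = 4320 Ω, ∠Z = −∠Y = -90.0°

4320 Ω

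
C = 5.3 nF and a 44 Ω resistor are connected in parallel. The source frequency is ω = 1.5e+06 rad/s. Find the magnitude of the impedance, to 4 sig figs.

41.53 Ω

X_C = 1/(ωC) = 125.8 Ω
Parallel: admittances add. Y = 1/R + jωC
Y = (0.02273 + j0.007950) S
|Y| = 0.02408 S → |Z| = 1/|Y| = 41.53 Ω, ∠Z = −∠Y = -19.28°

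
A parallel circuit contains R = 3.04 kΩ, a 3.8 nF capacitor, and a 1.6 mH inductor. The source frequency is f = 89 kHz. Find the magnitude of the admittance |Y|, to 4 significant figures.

ω = 2πf = 559200 rad/s
X_L = ωL = 894.7 Ω
X_C = 1/(ωC) = 470.6 Ω
Parallel: admittances add. Y = 1/R + 1/(jωL) + jωC
Y = (0.0003289 + j0.001007) S
|Y| = 0.001060 S → |Z| = 1/|Y| = 943.7 Ω, ∠Z = −∠Y = -71.92°

1.060 mS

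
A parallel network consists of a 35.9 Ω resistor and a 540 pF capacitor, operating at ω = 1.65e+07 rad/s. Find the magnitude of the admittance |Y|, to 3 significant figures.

29.2 mS

X_C = 1/(ωC) = 112 Ω
Parallel: admittances add. Y = 1/R + jωC
Y = (0.0279 + j0.00891) S
|Y| = 0.0292 S → |Z| = 1/|Y| = 34.2 Ω, ∠Z = −∠Y = -17.7°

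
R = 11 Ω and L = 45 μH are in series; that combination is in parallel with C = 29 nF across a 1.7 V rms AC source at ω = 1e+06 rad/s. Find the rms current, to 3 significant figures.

X_L = ωL = 45.0 Ω
X_C = 1/(ωC) = 34.5 Ω
Branch 1 (R+jX_L): Z₁ = 11.0 + j45.0 Ω, |Z₁| = 46.3 Ω
Branch 2 (−jX_C): Z₂ = −j34.5 Ω
Parallel: Z = Z₁Z₂/(Z₁+Z₂), |Z| = 105 Ω, ∠Z = -57.5°
I = V/|Z| = 1.7/105 = 16.2 mA

16.2 mA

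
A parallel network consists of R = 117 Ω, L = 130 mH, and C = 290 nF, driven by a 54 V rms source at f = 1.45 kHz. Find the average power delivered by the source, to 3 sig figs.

ω = 2πf = 9111 rad/s
X_L = ωL = 1180 Ω
X_C = 1/(ωC) = 378 Ω
Parallel: admittances add. Y = 1/R + 1/(jωL) + jωC
Y = (0.00855 + j0.00180) S
|Y| = 0.00873 S → |Z| = 1/|Y| = 114 Ω, ∠Z = −∠Y = -11.9°
I = V/|Z| = 472 mA
P = VI cos φ = 54 × 0.472 × cos(-11.9°) = 24.9 W

24.9 W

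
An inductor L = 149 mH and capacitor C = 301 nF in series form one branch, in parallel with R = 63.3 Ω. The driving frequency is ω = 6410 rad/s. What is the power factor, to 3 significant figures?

0.990

X_L = ωL = 955 Ω
X_C = 1/(ωC) = 518 Ω
Branch 1: Z₁ = R = 63.3 Ω
Branch 2 (series LC): Z₂ = j(X_L − X_C) = j437 Ω
Parallel: Z = Z₁Z₂/(Z₁+Z₂), |Z| = 62.6 Ω, ∠Z = 8.25°
cos φ = cos(8.25°) = 0.990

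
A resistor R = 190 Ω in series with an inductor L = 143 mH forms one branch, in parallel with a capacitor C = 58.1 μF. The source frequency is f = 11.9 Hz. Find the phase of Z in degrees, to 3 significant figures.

ω = 2πf = 74.77 rad/s
X_L = ωL = 10.7 Ω
X_C = 1/(ωC) = 230 Ω
Branch 1 (R+jX_L): Z₁ = 190 + j10.7 Ω, |Z₁| = 190 Ω
Branch 2 (−jX_C): Z₂ = −j230 Ω
Parallel: Z = Z₁Z₂/(Z₁+Z₂), |Z| = 151 Ω, ∠Z = -37.7°

-37.7°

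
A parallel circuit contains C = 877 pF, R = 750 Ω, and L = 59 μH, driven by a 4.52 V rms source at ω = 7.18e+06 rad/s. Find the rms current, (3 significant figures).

18.8 mA

X_L = ωL = 424 Ω
X_C = 1/(ωC) = 159 Ω
Parallel: admittances add. Y = 1/R + 1/(jωL) + jωC
Y = (0.00133 + j0.00394) S
|Y| = 0.00416 S → |Z| = 1/|Y| = 241 Ω, ∠Z = −∠Y = -71.3°
I = V/|Z| = 4.52/241 = 18.8 mA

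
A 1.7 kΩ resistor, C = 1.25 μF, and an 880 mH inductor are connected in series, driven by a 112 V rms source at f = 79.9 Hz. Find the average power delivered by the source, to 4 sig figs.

5.057 W

ω = 2πf = 502.0 rad/s
X_L = ωL = 441.8 Ω
X_C = 1/(ωC) = 1594 Ω
Net reactance X = X_L − X_C = -1152 Ω
Z = 1700 − j1152 Ω
|Z| = √(1700² + 1152²) = 2053 Ω
∠Z = arctan(-1152/1700) = -34.12°
I = V/|Z| = 54.54 mA
P = VI cos φ = 112 × 0.05454 × cos(-34.12°) = 5.057 W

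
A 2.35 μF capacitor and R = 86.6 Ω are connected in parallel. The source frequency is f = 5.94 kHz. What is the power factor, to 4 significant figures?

0.1305

ω = 2πf = 37320 rad/s
X_C = 1/(ωC) = 11.40 Ω
Parallel: admittances add. Y = 1/R + jωC
Y = (0.01155 + j0.08771) S
|Y| = 0.08846 S → |Z| = 1/|Y| = 11.30 Ω, ∠Z = −∠Y = -82.50°
cos φ = cos(-82.50°) = 0.1305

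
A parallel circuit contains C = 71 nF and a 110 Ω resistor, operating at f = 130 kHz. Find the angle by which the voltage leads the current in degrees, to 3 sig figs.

ω = 2πf = 816800 rad/s
X_C = 1/(ωC) = 17.2 Ω
Parallel: admittances add. Y = 1/R + jωC
Y = (0.00909 + j0.0580) S
|Y| = 0.0587 S → |Z| = 1/|Y| = 17.0 Ω, ∠Z = −∠Y = -81.1°

-81.1°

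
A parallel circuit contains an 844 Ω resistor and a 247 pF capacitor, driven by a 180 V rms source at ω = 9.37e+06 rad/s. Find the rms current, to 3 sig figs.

468 mA

X_C = 1/(ωC) = 432 Ω
Parallel: admittances add. Y = 1/R + jωC
Y = (0.00118 + j0.00231) S
|Y| = 0.00260 S → |Z| = 1/|Y| = 385 Ω, ∠Z = −∠Y = -62.9°
I = V/|Z| = 180/385 = 468 mA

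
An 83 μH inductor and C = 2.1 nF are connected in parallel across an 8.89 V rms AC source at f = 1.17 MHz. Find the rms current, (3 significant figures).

ω = 2πf = 7.351e+06 rad/s
X_L = ωL = 610 Ω
X_C = 1/(ωC) = 64.8 Ω
Parallel: admittances add. Y = 1/(jωL) + jωC
Y = (0 + j0.0138) S
|Y| = 0.0138 S → |Z| = 1/|Y| = 72.5 Ω, ∠Z = −∠Y = -90.0°
I = V/|Z| = 8.89/72.5 = 123 mA

123 mA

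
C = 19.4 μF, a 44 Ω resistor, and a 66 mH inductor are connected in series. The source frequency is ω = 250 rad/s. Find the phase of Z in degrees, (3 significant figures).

X_L = ωL = 16.5 Ω
X_C = 1/(ωC) = 206 Ω
Net reactance X = X_L − X_C = -190 Ω
Z = 44.0 − j190 Ω
|Z| = √(44.0² + 190²) = 195 Ω
∠Z = arctan(-190/44.0) = -76.9°

-76.9°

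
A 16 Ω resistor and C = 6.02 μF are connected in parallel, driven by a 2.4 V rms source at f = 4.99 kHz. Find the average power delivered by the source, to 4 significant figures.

ω = 2πf = 31350 rad/s
X_C = 1/(ωC) = 5.298 Ω
Parallel: admittances add. Y = 1/R + jωC
Y = (0.06250 + j0.1887) S
|Y| = 0.1988 S → |Z| = 1/|Y| = 5.030 Ω, ∠Z = −∠Y = -71.68°
I = V/|Z| = 477.2 mA
P = VI cos φ = 2.4 × 0.4772 × cos(-71.68°) = 360.0 mW

360.0 mW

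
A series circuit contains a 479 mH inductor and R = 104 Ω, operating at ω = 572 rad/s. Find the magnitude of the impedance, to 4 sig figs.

X_L = ωL = 274.0 Ω
Z = 104.0 + j274.0 Ω
|Z| = √(104.0² + 274.0²) = 293.1 Ω

293.1 Ω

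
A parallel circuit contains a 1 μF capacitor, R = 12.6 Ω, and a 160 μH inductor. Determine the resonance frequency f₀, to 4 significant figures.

ω₀ = 1/√(LC) = 1/√(0.00016 × 1e-06) = 79060 rad/s
f₀ = ω₀/(2π) = 12.58 kHz

12.58 kHz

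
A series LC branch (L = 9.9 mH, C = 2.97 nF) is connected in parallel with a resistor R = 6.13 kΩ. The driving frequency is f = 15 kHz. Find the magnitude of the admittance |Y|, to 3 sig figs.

412 μS

ω = 2πf = 94250 rad/s
X_L = ωL = 933 Ω
X_C = 1/(ωC) = 3570 Ω
Branch 1: Z₁ = R = 6130 Ω
Branch 2 (series LC): Z₂ = j(X_L − X_C) = −j2640 Ω
Parallel: Z = Z₁Z₂/(Z₁+Z₂), |Z| = 2420 Ω, ∠Z = -66.7°
|Y| = 1/|Z| = 412 μS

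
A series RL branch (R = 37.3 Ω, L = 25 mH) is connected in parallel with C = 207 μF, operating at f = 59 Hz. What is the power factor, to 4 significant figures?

0.3374

ω = 2πf = 370.7 rad/s
X_L = ωL = 9.268 Ω
X_C = 1/(ωC) = 13.03 Ω
Branch 1 (R+jX_L): Z₁ = 37.30 + j9.268 Ω, |Z₁| = 38.43 Ω
Branch 2 (−jX_C): Z₂ = −j13.03 Ω
Parallel: Z = Z₁Z₂/(Z₁+Z₂), |Z| = 13.36 Ω, ∠Z = -70.28°
cos φ = cos(-70.28°) = 0.3374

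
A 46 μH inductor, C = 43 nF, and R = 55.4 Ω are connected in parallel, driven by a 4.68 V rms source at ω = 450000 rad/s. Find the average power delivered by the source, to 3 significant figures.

X_L = ωL = 20.7 Ω
X_C = 1/(ωC) = 51.7 Ω
Parallel: admittances add. Y = 1/R + 1/(jωL) + jωC
Y = (0.0181 − j0.0290) S
|Y| = 0.0341 S → |Z| = 1/|Y| = 29.3 Ω, ∠Z = −∠Y = 58.1°
I = V/|Z| = 160 mA
P = VI cos φ = 4.68 × 0.160 × cos(58.1°) = 395 mW

395 mW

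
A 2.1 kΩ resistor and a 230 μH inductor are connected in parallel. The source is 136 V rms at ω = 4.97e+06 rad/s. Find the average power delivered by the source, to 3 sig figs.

X_L = ωL = 1140 Ω
Parallel: admittances add. Y = 1/R + 1/(jωL)
Y = (0.000476 − j0.000875) S
|Y| = 0.000996 S → |Z| = 1/|Y| = 1000 Ω, ∠Z = −∠Y = 61.4°
I = V/|Z| = 135 mA
P = VI cos φ = 136 × 0.135 × cos(61.4°) = 8.81 W

8.81 W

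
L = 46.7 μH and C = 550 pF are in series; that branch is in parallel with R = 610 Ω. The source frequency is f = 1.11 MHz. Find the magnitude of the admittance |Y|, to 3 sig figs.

15.5 mS

ω = 2πf = 6.974e+06 rad/s
X_L = ωL = 326 Ω
X_C = 1/(ωC) = 261 Ω
Branch 1: Z₁ = R = 610 Ω
Branch 2 (series LC): Z₂ = j(X_L − X_C) = j65.0 Ω
Parallel: Z = Z₁Z₂/(Z₁+Z₂), |Z| = 64.6 Ω, ∠Z = 83.9°
|Y| = 1/|Z| = 15.5 mS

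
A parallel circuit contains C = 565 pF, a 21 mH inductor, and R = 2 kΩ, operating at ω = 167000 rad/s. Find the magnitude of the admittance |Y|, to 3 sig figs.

X_L = ωL = 3510 Ω
X_C = 1/(ωC) = 10600 Ω
Parallel: admittances add. Y = 1/R + 1/(jωL) + jωC
Y = (0.000500 − j0.000191) S
|Y| = 0.000535 S → |Z| = 1/|Y| = 1870 Ω, ∠Z = −∠Y = 20.9°

535 μS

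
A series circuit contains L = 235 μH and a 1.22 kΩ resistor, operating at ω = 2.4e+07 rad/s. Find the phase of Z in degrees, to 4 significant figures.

X_L = ωL = 5640 Ω
Z = 1220 + j5640 Ω
|Z| = √(1220² + 5640²) = 5770 Ω
∠Z = arctan(5640/1220) = 77.79°

77.79°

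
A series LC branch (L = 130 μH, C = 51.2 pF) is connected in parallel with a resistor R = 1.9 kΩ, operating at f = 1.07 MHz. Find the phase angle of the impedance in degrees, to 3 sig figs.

-43.1°

ω = 2πf = 6.723e+06 rad/s
X_L = ωL = 874 Ω
X_C = 1/(ωC) = 2910 Ω
Branch 1: Z₁ = R = 1900 Ω
Branch 2 (series LC): Z₂ = j(X_L − X_C) = −j2030 Ω
Parallel: Z = Z₁Z₂/(Z₁+Z₂), |Z| = 1390 Ω, ∠Z = -43.1°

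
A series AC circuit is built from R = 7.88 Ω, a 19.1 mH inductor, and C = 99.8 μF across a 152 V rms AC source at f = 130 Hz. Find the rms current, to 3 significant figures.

17.8 A

ω = 2πf = 816.8 rad/s
X_L = ωL = 15.6 Ω
X_C = 1/(ωC) = 12.3 Ω
Net reactance X = X_L − X_C = 3.33 Ω
Z = 7.88 + j3.33 Ω
|Z| = √(7.88² + 3.33²) = 8.56 Ω
I = V/|Z| = 152/8.56 = 17.8 A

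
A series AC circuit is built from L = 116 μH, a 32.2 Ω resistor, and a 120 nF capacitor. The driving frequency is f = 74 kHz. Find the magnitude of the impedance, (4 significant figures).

48.31 Ω

ω = 2πf = 465000 rad/s
X_L = ωL = 53.93 Ω
X_C = 1/(ωC) = 17.92 Ω
Net reactance X = X_L − X_C = 36.01 Ω
Z = 32.20 + j36.01 Ω
|Z| = √(32.20² + 36.01²) = 48.31 Ω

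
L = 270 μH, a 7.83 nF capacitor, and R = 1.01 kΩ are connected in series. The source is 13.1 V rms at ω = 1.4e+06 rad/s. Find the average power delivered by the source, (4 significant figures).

X_L = ωL = 378.0 Ω
X_C = 1/(ωC) = 91.22 Ω
Net reactance X = X_L − X_C = 286.8 Ω
Z = 1010 + j286.8 Ω
|Z| = √(1010² + 286.8²) = 1050 Ω
∠Z = arctan(286.8/1010) = 15.85°
I = V/|Z| = 12.48 mA
P = VI cos φ = 13.1 × 0.01248 × cos(15.85°) = 157.2 mW

157.2 mW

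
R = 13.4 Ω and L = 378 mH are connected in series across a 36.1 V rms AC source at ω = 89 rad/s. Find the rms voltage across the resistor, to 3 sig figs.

13.4 V

X_L = ωL = 33.6 Ω
Z = 13.4 + j33.6 Ω
|Z| = √(13.4² + 33.6²) = 36.2 Ω
I = V/|Z| = 997 mA
V_R = I·|Z_R| = 0.997 × 13.4 = 13.4 V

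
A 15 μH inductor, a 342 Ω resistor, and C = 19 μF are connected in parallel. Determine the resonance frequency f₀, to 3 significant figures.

ω₀ = 1/√(LC) = 1/√(1.5e-05 × 1.9e-05) = 59230 rad/s
f₀ = ω₀/(2π) = 9.43 kHz

9.43 kHz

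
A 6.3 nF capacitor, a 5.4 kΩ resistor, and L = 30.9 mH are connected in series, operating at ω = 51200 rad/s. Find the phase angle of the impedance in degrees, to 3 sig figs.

-15.7°

X_L = ωL = 1580 Ω
X_C = 1/(ωC) = 3100 Ω
Net reactance X = X_L − X_C = -1520 Ω
Z = 5400 − j1520 Ω
|Z| = √(5400² + 1520²) = 5610 Ω
∠Z = arctan(-1520/5400) = -15.7°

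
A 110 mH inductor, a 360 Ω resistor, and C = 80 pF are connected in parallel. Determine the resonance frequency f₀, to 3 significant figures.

53.7 kHz

ω₀ = 1/√(LC) = 1/√(0.11 × 8e-11) = 337100 rad/s
f₀ = ω₀/(2π) = 53.7 kHz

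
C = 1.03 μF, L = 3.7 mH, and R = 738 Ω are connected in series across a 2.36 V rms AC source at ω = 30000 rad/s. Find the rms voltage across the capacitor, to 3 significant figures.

X_L = ωL = 111 Ω
X_C = 1/(ωC) = 32.4 Ω
Net reactance X = X_L − X_C = 78.6 Ω
Z = 738 + j78.6 Ω
|Z| = √(738² + 78.6²) = 742 Ω
I = V/|Z| = 3.18 mA
V_C = I·|Z_C| = 0.00318 × 32.4 = 0.103 V

0.103 V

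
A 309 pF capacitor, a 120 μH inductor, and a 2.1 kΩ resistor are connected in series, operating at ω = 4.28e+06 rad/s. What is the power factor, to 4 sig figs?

X_L = ωL = 513.6 Ω
X_C = 1/(ωC) = 756.1 Ω
Net reactance X = X_L − X_C = -242.5 Ω
Z = 2100 − j242.5 Ω
|Z| = √(2100² + 242.5²) = 2114 Ω
∠Z = arctan(-242.5/2100) = -6.588°
cos φ = cos(-6.588°) = 0.9934

0.9934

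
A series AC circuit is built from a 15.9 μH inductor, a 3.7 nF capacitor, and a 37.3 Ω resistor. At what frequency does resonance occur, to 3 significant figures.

ω₀ = 1/√(LC) = 1/√(1.59e-05 × 3.7e-09) = 4.123e+06 rad/s
f₀ = ω₀/(2π) = 656 kHz

656 kHz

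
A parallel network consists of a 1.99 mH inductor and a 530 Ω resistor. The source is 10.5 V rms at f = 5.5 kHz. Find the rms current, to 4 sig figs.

154.0 mA

ω = 2πf = 34560 rad/s
X_L = ωL = 68.77 Ω
Parallel: admittances add. Y = 1/R + 1/(jωL)
Y = (0.001887 − j0.01454) S
|Y| = 0.01466 S → |Z| = 1/|Y| = 68.20 Ω, ∠Z = −∠Y = 82.61°
I = V/|Z| = 10.5/68.20 = 154.0 mA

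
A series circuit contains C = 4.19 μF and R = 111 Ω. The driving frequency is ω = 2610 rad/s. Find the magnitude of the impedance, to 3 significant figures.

144 Ω

X_C = 1/(ωC) = 91.4 Ω
Z = 111 − j91.4 Ω
|Z| = √(111² + 91.4²) = 144 Ω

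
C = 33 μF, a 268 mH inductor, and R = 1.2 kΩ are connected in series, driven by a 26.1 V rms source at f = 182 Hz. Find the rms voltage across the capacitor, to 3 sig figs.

ω = 2πf = 1144 rad/s
X_L = ωL = 306 Ω
X_C = 1/(ωC) = 26.5 Ω
Net reactance X = X_L − X_C = 280 Ω
Z = 1200 + j280 Ω
|Z| = √(1200² + 280²) = 1230 Ω
I = V/|Z| = 21.2 mA
V_C = I·|Z_C| = 0.0212 × 26.5 = 0.561 V

0.561 V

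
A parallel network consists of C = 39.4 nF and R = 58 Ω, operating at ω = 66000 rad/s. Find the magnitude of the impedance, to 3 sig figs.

X_C = 1/(ωC) = 385 Ω
Parallel: admittances add. Y = 1/R + jωC
Y = (0.0172 + j0.00260) S
|Y| = 0.0174 S → |Z| = 1/|Y| = 57.4 Ω, ∠Z = −∠Y = -8.58°

57.4 Ω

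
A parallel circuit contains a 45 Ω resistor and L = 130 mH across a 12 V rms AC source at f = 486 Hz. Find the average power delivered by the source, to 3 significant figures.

3.20 W

ω = 2πf = 3054 rad/s
X_L = ωL = 397 Ω
Parallel: admittances add. Y = 1/R + 1/(jωL)
Y = (0.0222 − j0.00252) S
|Y| = 0.0224 S → |Z| = 1/|Y| = 44.7 Ω, ∠Z = −∠Y = 6.47°
I = V/|Z| = 268 mA
P = VI cos φ = 12 × 0.268 × cos(6.47°) = 3.20 W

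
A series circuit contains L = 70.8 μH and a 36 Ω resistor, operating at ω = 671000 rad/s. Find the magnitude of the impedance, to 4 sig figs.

59.61 Ω

X_L = ωL = 47.51 Ω
Z = 36.00 + j47.51 Ω
|Z| = √(36.00² + 47.51²) = 59.61 Ω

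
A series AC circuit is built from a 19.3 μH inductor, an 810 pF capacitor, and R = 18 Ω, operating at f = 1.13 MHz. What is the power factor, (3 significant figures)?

0.439

ω = 2πf = 7.1e+06 rad/s
X_L = ωL = 137 Ω
X_C = 1/(ωC) = 174 Ω
Net reactance X = X_L − X_C = -36.9 Ω
Z = 18.0 − j36.9 Ω
|Z| = √(18.0² + 36.9²) = 41.0 Ω
∠Z = arctan(-36.9/18.0) = -64.0°
cos φ = cos(-64.0°) = 0.439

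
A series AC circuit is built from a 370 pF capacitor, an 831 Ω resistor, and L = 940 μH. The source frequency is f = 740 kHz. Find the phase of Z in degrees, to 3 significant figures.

ω = 2πf = 4.65e+06 rad/s
X_L = ωL = 4370 Ω
X_C = 1/(ωC) = 581 Ω
Net reactance X = X_L − X_C = 3790 Ω
Z = 831 + j3790 Ω
|Z| = √(831² + 3790²) = 3880 Ω
∠Z = arctan(3790/831) = 77.6°

77.6°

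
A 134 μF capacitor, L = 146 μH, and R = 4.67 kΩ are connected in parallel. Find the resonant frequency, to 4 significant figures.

ω₀ = 1/√(LC) = 1/√(0.000146 × 0.000134) = 7149 rad/s
f₀ = ω₀/(2π) = 1.138 kHz

1.138 kHz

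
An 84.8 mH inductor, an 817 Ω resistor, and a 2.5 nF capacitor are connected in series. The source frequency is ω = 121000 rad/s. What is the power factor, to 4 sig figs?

X_L = ωL = 10260 Ω
X_C = 1/(ωC) = 3306 Ω
Net reactance X = X_L − X_C = 6955 Ω
Z = 817.0 + j6955 Ω
|Z| = √(817.0² + 6955²) = 7003 Ω
∠Z = arctan(6955/817.0) = 83.30°
cos φ = cos(83.30°) = 0.1167

0.1167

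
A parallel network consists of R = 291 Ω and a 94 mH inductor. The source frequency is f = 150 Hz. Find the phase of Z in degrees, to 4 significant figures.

ω = 2πf = 942.5 rad/s
X_L = ωL = 88.59 Ω
Parallel: admittances add. Y = 1/R + 1/(jωL)
Y = (0.003436 − j0.01129) S
|Y| = 0.01180 S → |Z| = 1/|Y| = 84.75 Ω, ∠Z = −∠Y = 73.07°

73.07°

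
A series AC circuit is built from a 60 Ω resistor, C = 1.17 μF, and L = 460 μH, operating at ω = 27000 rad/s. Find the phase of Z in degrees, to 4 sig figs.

X_L = ωL = 12.42 Ω
X_C = 1/(ωC) = 31.66 Ω
Net reactance X = X_L − X_C = -19.24 Ω
Z = 60.00 − j19.24 Ω
|Z| = √(60.00² + 19.24²) = 63.01 Ω
∠Z = arctan(-19.24/60.00) = -17.78°

-17.78°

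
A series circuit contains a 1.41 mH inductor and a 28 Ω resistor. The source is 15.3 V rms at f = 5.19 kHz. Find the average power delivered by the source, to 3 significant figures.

2.26 W

ω = 2πf = 32610 rad/s
X_L = ωL = 46.0 Ω
Z = 28.0 + j46.0 Ω
|Z| = √(28.0² + 46.0²) = 53.8 Ω
∠Z = arctan(46.0/28.0) = 58.7°
I = V/|Z| = 284 mA
P = VI cos φ = 15.3 × 0.284 × cos(58.7°) = 2.26 W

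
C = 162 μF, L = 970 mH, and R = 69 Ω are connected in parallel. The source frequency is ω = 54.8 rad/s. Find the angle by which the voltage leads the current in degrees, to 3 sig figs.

34.4°

X_L = ωL = 53.2 Ω
X_C = 1/(ωC) = 113 Ω
Parallel: admittances add. Y = 1/R + 1/(jωL) + jωC
Y = (0.0145 − j0.00993) S
|Y| = 0.0176 S → |Z| = 1/|Y| = 56.9 Ω, ∠Z = −∠Y = 34.4°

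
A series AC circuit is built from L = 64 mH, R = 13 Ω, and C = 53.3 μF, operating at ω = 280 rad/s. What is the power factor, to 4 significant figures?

X_L = ωL = 17.92 Ω
X_C = 1/(ωC) = 67.01 Ω
Net reactance X = X_L − X_C = -49.09 Ω
Z = 13.00 − j49.09 Ω
|Z| = √(13.00² + 49.09²) = 50.78 Ω
∠Z = arctan(-49.09/13.00) = -75.17°
cos φ = cos(-75.17°) = 0.2560

0.2560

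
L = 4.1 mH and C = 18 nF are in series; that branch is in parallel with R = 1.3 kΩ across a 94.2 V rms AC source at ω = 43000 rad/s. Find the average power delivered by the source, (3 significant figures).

X_L = ωL = 176 Ω
X_C = 1/(ωC) = 1290 Ω
Branch 1: Z₁ = R = 1300 Ω
Branch 2 (series LC): Z₂ = j(X_L − X_C) = −j1120 Ω
Parallel: Z = Z₁Z₂/(Z₁+Z₂), |Z| = 847 Ω, ∠Z = -49.4°
I = V/|Z| = 111 mA
P = VI cos φ = 94.2 × 0.111 × cos(-49.4°) = 6.83 W

6.83 W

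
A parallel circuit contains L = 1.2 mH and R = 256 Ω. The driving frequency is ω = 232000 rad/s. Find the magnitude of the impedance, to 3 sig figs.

188 Ω

X_L = ωL = 278 Ω
Parallel: admittances add. Y = 1/R + 1/(jωL)
Y = (0.00391 − j0.00359) S
|Y| = 0.00531 S → |Z| = 1/|Y| = 188 Ω, ∠Z = −∠Y = 42.6°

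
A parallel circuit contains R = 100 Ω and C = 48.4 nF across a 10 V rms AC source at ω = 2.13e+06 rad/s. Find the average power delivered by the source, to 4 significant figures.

X_C = 1/(ωC) = 9.700 Ω
Parallel: admittances add. Y = 1/R + jωC
Y = (0.01000 + j0.1031) S
|Y| = 0.1036 S → |Z| = 1/|Y| = 9.655 Ω, ∠Z = −∠Y = -84.46°
I = V/|Z| = 1.036 A
P = VI cos φ = 10 × 1.036 × cos(-84.46°) = 1000 mW

1000 mW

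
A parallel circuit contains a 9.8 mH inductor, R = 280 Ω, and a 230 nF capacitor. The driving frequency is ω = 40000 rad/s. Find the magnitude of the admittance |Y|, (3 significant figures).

7.55 mS

X_L = ωL = 392 Ω
X_C = 1/(ωC) = 109 Ω
Parallel: admittances add. Y = 1/R + 1/(jωL) + jωC
Y = (0.00357 + j0.00665) S
|Y| = 0.00755 S → |Z| = 1/|Y| = 132 Ω, ∠Z = −∠Y = -61.8°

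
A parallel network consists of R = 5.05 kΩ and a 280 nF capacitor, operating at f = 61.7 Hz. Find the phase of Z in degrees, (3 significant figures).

ω = 2πf = 387.7 rad/s
X_C = 1/(ωC) = 9210 Ω
Parallel: admittances add. Y = 1/R + jωC
Y = (0.000198 + j0.000109) S
|Y| = 0.000226 S → |Z| = 1/|Y| = 4430 Ω, ∠Z = −∠Y = -28.7°

-28.7°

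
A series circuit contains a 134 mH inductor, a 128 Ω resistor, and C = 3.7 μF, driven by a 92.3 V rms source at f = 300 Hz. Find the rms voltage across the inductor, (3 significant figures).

139 V

ω = 2πf = 1885 rad/s
X_L = ωL = 253 Ω
X_C = 1/(ωC) = 143 Ω
Net reactance X = X_L − X_C = 109 Ω
Z = 128 + j109 Ω
|Z| = √(128² + 109²) = 168 Ω
I = V/|Z| = 549 mA
V_L = I·|Z_L| = 0.549 × 253 = 139 V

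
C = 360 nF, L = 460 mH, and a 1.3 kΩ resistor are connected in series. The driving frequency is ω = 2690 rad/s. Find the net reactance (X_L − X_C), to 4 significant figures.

X_L = ωL = 1237 Ω
X_C = 1/(ωC) = 1033 Ω
X = 1237 − 1033 = 204.8 Ω

204.8 Ω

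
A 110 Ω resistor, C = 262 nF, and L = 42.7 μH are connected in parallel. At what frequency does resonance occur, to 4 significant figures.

47.58 kHz

ω₀ = 1/√(LC) = 1/√(4.27e-05 × 2.62e-07) = 299000 rad/s
f₀ = ω₀/(2π) = 47.58 kHz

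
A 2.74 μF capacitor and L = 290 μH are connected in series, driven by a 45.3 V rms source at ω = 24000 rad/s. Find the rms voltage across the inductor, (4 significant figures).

38.23 V

X_L = ωL = 6.960 Ω
X_C = 1/(ωC) = 15.21 Ω
Net reactance X = X_L − X_C = -8.247 Ω
Z = − j8.247 Ω
|Z| = √(0² + 8.247²) = 8.247 Ω
I = V/|Z| = 5.493 A
V_L = I·|Z_L| = 5.493 × 6.960 = 38.23 V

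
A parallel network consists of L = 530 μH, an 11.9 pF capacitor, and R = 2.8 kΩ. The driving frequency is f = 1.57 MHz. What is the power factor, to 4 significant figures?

ω = 2πf = 9.865e+06 rad/s
X_L = ωL = 5228 Ω
X_C = 1/(ωC) = 8519 Ω
Parallel: admittances add. Y = 1/R + 1/(jωL) + jωC
Y = (0.0003571 − j7.388e-05) S
|Y| = 0.0003647 S → |Z| = 1/|Y| = 2742 Ω, ∠Z = −∠Y = 11.69°
cos φ = cos(11.69°) = 0.9793

0.9793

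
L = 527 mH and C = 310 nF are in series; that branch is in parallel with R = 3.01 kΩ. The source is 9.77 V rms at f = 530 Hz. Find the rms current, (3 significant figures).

12.8 mA

ω = 2πf = 3330 rad/s
X_L = ωL = 1750 Ω
X_C = 1/(ωC) = 969 Ω
Branch 1: Z₁ = R = 3010 Ω
Branch 2 (series LC): Z₂ = j(X_L − X_C) = j786 Ω
Parallel: Z = Z₁Z₂/(Z₁+Z₂), |Z| = 761 Ω, ∠Z = 75.4°
I = V/|Z| = 9.77/761 = 12.8 mA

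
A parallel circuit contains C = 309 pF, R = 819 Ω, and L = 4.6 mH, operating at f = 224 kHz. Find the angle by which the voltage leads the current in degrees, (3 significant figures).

-12.9°

ω = 2πf = 1.407e+06 rad/s
X_L = ωL = 6470 Ω
X_C = 1/(ωC) = 2300 Ω
Parallel: admittances add. Y = 1/R + 1/(jωL) + jωC
Y = (0.00122 + j0.000280) S
|Y| = 0.00125 S → |Z| = 1/|Y| = 798 Ω, ∠Z = −∠Y = -12.9°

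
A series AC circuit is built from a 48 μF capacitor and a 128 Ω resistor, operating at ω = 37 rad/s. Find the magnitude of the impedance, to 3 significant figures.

577 Ω

X_C = 1/(ωC) = 563 Ω
Z = 128 − j563 Ω
|Z| = √(128² + 563²) = 577 Ω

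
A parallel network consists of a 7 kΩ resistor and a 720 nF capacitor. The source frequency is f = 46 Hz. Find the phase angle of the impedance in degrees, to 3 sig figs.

ω = 2πf = 289.0 rad/s
X_C = 1/(ωC) = 4810 Ω
Parallel: admittances add. Y = 1/R + jωC
Y = (0.000143 + j0.000208) S
|Y| = 0.000252 S → |Z| = 1/|Y| = 3960 Ω, ∠Z = −∠Y = -55.5°

-55.5°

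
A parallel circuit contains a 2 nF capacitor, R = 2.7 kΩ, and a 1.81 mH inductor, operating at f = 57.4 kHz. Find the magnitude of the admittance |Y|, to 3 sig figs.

891 μS

ω = 2πf = 360700 rad/s
X_L = ωL = 653 Ω
X_C = 1/(ωC) = 1390 Ω
Parallel: admittances add. Y = 1/R + 1/(jωL) + jωC
Y = (0.000370 − j0.000811) S
|Y| = 0.000891 S → |Z| = 1/|Y| = 1120 Ω, ∠Z = −∠Y = 65.4°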